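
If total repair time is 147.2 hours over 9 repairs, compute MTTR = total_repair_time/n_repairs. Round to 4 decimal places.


total_repair_time = 147.2
n_repairs = 9
MTTR = 147.2 / 9
MTTR = 16.3556

16.3556


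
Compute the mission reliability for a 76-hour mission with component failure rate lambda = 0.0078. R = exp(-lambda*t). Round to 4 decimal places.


lambda = 0.0078
mission_time = 76
lambda * t = 0.0078 * 76 = 0.5928
R = exp(-0.5928)
R = 0.5528

0.5528


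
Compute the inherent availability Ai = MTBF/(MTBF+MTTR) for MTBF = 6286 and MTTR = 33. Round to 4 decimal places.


MTBF = 6286
MTTR = 33
MTBF + MTTR = 6319
Ai = 6286 / 6319
Ai = 0.9948

0.9948


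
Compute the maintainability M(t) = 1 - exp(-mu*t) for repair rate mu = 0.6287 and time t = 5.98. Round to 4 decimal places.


mu = 0.6287, t = 5.98
mu * t = 0.6287 * 5.98 = 3.7596
exp(-3.7596) = 0.0233
M(t) = 1 - 0.0233
M(t) = 0.9767

0.9767


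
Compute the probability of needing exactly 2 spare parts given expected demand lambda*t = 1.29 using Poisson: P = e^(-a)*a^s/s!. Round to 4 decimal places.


a = 1.29, s = 2
e^(-a) = e^(-1.29) = 0.2753
a^s = 1.29^2 = 1.6641
s! = 2
P = 0.2753 * 1.6641 / 2
P = 0.229

0.229


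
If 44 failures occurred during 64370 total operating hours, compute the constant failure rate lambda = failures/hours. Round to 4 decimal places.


failures = 44
total_hours = 64370
lambda = 44 / 64370
lambda = 0.0007

0.0007


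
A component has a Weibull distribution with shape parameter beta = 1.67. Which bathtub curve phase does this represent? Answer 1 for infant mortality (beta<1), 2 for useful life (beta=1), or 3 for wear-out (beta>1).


beta = 1.67
Compare beta to 1:
beta < 1 => infant mortality (phase 1)
beta = 1 => useful life (phase 2)
beta > 1 => wear-out (phase 3)
Since beta = 1.67, this is wear-out (increasing failure rate)
Phase = 3

3


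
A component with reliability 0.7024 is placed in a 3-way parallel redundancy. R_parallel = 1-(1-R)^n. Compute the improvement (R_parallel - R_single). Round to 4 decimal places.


R_single = 0.7024, n = 3
1 - R_single = 0.2976
(1 - R_single)^n = 0.2976^3 = 0.0264
R_parallel = 1 - 0.0264 = 0.9736
Improvement = 0.9736 - 0.7024
Improvement = 0.2712

0.2712


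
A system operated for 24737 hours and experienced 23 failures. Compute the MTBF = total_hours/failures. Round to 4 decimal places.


total_hours = 24737
failures = 23
MTBF = 24737 / 23
MTBF = 1075.5217

1075.5217


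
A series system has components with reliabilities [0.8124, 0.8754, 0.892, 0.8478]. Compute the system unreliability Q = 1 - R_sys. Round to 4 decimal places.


Components: [0.8124, 0.8754, 0.892, 0.8478]
After component 1: product = 0.8124
After component 2: product = 0.7112
After component 3: product = 0.6344
After component 4: product = 0.5378
R_sys = 0.5378
Q = 1 - 0.5378 = 0.4622

0.4622


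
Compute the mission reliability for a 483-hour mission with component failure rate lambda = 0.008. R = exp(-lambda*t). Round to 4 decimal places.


lambda = 0.008
mission_time = 483
lambda * t = 0.008 * 483 = 3.864
R = exp(-3.864)
R = 0.021

0.021


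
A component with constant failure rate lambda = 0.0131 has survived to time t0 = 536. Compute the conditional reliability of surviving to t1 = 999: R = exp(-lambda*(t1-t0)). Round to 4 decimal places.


lambda = 0.0131
t0 = 536, t1 = 999
t1 - t0 = 463
lambda * (t1-t0) = 0.0131 * 463 = 6.0653
R = exp(-6.0653)
R = 0.0023

0.0023


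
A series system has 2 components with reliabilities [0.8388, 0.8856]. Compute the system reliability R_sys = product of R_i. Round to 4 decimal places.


Components: [0.8388, 0.8856]
After component 1 (R=0.8388): product = 0.8388
After component 2 (R=0.8856): product = 0.7428
R_sys = 0.7428

0.7428


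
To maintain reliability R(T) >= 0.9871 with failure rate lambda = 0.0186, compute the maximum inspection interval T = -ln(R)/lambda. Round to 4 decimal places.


R_target = 0.9871
lambda = 0.0186
-ln(0.9871) = 0.013
T = 0.013 / 0.0186
T = 0.6981

0.6981


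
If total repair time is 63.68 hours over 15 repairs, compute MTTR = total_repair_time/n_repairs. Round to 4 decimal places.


total_repair_time = 63.68
n_repairs = 15
MTTR = 63.68 / 15
MTTR = 4.2453

4.2453


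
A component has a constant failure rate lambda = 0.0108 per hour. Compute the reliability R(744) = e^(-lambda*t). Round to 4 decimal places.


lambda = 0.0108
t = 744
lambda * t = 8.0352
R(t) = e^(-8.0352)
R(t) = 0.0003

0.0003


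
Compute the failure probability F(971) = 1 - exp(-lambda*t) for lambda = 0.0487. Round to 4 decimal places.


lambda = 0.0487, t = 971
lambda * t = 47.2877
exp(-47.2877) = 0.0
F(t) = 1 - 0.0
F(t) = 1.0

1.0


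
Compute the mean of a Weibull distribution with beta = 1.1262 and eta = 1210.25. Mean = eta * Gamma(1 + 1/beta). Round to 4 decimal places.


beta = 1.1262, eta = 1210.25
1/beta = 0.8879
1 + 1/beta = 1.8879
Gamma(1.8879) = 0.9577
Mean = 1210.25 * 0.9577
Mean = 1159.0467

1159.0467


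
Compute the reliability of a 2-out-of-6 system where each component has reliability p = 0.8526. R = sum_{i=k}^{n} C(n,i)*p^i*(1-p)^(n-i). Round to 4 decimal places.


k = 2, n = 6, p = 0.8526
i=2: C(6,2)=15 * 0.8526^2 * 0.1474^4 = 0.0051
i=3: C(6,3)=20 * 0.8526^3 * 0.1474^3 = 0.0397
i=4: C(6,4)=15 * 0.8526^4 * 0.1474^2 = 0.1722
i=5: C(6,5)=6 * 0.8526^5 * 0.1474^1 = 0.3985
i=6: C(6,6)=1 * 0.8526^6 * 0.1474^0 = 0.3841
R = sum of terms = 0.9996

0.9996


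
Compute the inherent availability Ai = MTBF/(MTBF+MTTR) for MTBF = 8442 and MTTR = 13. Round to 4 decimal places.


MTBF = 8442
MTTR = 13
MTBF + MTTR = 8455
Ai = 8442 / 8455
Ai = 0.9985

0.9985


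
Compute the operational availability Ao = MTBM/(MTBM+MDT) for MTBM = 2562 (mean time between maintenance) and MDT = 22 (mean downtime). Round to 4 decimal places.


MTBM = 2562
MDT = 22
MTBM + MDT = 2584
Ao = 2562 / 2584
Ao = 0.9915

0.9915


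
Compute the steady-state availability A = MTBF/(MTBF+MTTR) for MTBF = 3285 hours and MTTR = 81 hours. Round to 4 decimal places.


MTBF = 3285
MTTR = 81
MTBF + MTTR = 3366
A = 3285 / 3366
A = 0.9759

0.9759


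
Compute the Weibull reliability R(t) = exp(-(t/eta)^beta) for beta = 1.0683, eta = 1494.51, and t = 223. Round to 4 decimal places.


beta = 1.0683, eta = 1494.51, t = 223
t/eta = 223 / 1494.51 = 0.1492
(t/eta)^beta = 0.1492^1.0683 = 0.131
R(t) = exp(-0.131)
R(t) = 0.8772

0.8772


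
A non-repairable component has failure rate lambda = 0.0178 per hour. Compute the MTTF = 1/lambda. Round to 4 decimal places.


lambda = 0.0178
MTTF = 1 / 0.0178
MTTF = 56.1798

56.1798


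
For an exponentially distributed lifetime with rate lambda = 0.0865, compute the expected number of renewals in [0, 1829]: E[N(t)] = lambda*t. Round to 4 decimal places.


lambda = 0.0865
t = 1829
E[N(t)] = lambda * t
E[N(t)] = 0.0865 * 1829
E[N(t)] = 158.2085

158.2085


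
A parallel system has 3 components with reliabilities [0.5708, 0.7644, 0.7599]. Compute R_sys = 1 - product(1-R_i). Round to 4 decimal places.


Components: [0.5708, 0.7644, 0.7599]
(1 - 0.5708) = 0.4292, running product = 0.4292
(1 - 0.7644) = 0.2356, running product = 0.1011
(1 - 0.7599) = 0.2401, running product = 0.0243
Product of (1-R_i) = 0.0243
R_sys = 1 - 0.0243 = 0.9757

0.9757


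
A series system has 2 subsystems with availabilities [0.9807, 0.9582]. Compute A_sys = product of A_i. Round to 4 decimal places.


Subsystems: [0.9807, 0.9582]
After subsystem 1 (A=0.9807): product = 0.9807
After subsystem 2 (A=0.9582): product = 0.9397
A_sys = 0.9397

0.9397


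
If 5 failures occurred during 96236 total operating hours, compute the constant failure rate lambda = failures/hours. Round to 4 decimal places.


failures = 5
total_hours = 96236
lambda = 5 / 96236
lambda = 0.0001

0.0001


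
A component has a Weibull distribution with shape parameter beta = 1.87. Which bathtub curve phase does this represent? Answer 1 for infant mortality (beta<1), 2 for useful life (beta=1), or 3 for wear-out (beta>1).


beta = 1.87
Compare beta to 1:
beta < 1 => infant mortality (phase 1)
beta = 1 => useful life (phase 2)
beta > 1 => wear-out (phase 3)
Since beta = 1.87, this is wear-out (increasing failure rate)
Phase = 3

3


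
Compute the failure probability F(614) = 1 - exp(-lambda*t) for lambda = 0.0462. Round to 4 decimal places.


lambda = 0.0462, t = 614
lambda * t = 28.3668
exp(-28.3668) = 0.0
F(t) = 1 - 0.0
F(t) = 1.0

1.0


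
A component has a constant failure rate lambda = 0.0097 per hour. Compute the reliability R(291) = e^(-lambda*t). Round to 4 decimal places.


lambda = 0.0097
t = 291
lambda * t = 2.8227
R(t) = e^(-2.8227)
R(t) = 0.0594

0.0594


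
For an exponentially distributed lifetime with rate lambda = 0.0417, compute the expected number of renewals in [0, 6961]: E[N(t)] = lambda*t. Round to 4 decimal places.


lambda = 0.0417
t = 6961
E[N(t)] = lambda * t
E[N(t)] = 0.0417 * 6961
E[N(t)] = 290.2737

290.2737


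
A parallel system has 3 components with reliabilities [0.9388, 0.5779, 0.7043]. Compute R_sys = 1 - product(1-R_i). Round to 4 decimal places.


Components: [0.9388, 0.5779, 0.7043]
(1 - 0.9388) = 0.0612, running product = 0.0612
(1 - 0.5779) = 0.4221, running product = 0.0258
(1 - 0.7043) = 0.2957, running product = 0.0076
Product of (1-R_i) = 0.0076
R_sys = 1 - 0.0076 = 0.9924

0.9924


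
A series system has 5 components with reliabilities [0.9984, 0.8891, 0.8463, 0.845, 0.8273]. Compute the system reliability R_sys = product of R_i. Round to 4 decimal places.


Components: [0.9984, 0.8891, 0.8463, 0.845, 0.8273]
After component 1 (R=0.9984): product = 0.9984
After component 2 (R=0.8891): product = 0.8877
After component 3 (R=0.8463): product = 0.7512
After component 4 (R=0.845): product = 0.6348
After component 5 (R=0.8273): product = 0.5252
R_sys = 0.5252

0.5252


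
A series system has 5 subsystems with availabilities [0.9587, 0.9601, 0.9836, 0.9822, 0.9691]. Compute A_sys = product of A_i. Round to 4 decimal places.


Subsystems: [0.9587, 0.9601, 0.9836, 0.9822, 0.9691]
After subsystem 1 (A=0.9587): product = 0.9587
After subsystem 2 (A=0.9601): product = 0.9204
After subsystem 3 (A=0.9836): product = 0.9054
After subsystem 4 (A=0.9822): product = 0.8892
After subsystem 5 (A=0.9691): product = 0.8618
A_sys = 0.8618

0.8618


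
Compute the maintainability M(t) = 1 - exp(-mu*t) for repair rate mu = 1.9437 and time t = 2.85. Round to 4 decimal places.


mu = 1.9437, t = 2.85
mu * t = 1.9437 * 2.85 = 5.5395
exp(-5.5395) = 0.0039
M(t) = 1 - 0.0039
M(t) = 0.9961

0.9961


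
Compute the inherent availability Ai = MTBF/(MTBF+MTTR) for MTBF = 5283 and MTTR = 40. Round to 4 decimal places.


MTBF = 5283
MTTR = 40
MTBF + MTTR = 5323
Ai = 5283 / 5323
Ai = 0.9925

0.9925


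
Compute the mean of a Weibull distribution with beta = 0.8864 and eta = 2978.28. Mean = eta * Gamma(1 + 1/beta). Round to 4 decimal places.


beta = 0.8864, eta = 2978.28
1/beta = 1.1282
1 + 1/beta = 2.1282
Gamma(2.1282) = 1.0611
Mean = 2978.28 * 1.0611
Mean = 3160.3711

3160.3711


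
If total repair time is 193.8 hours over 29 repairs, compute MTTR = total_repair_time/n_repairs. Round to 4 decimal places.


total_repair_time = 193.8
n_repairs = 29
MTTR = 193.8 / 29
MTTR = 6.6828

6.6828


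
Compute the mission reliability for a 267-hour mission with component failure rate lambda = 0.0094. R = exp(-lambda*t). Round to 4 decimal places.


lambda = 0.0094
mission_time = 267
lambda * t = 0.0094 * 267 = 2.5098
R = exp(-2.5098)
R = 0.0813

0.0813


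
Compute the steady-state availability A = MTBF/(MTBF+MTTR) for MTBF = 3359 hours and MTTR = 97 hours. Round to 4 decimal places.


MTBF = 3359
MTTR = 97
MTBF + MTTR = 3456
A = 3359 / 3456
A = 0.9719

0.9719


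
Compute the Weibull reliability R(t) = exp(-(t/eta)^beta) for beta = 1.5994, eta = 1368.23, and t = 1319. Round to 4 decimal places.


beta = 1.5994, eta = 1368.23, t = 1319
t/eta = 1319 / 1368.23 = 0.964
(t/eta)^beta = 0.964^1.5994 = 0.9431
R(t) = exp(-0.9431)
R(t) = 0.3894

0.3894


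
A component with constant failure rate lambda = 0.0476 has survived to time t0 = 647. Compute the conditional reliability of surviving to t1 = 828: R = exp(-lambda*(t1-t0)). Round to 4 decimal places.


lambda = 0.0476
t0 = 647, t1 = 828
t1 - t0 = 181
lambda * (t1-t0) = 0.0476 * 181 = 8.6156
R = exp(-8.6156)
R = 0.0002

0.0002


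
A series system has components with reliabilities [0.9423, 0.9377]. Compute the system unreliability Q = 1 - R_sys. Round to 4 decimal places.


Components: [0.9423, 0.9377]
After component 1: product = 0.9423
After component 2: product = 0.8836
R_sys = 0.8836
Q = 1 - 0.8836 = 0.1164

0.1164


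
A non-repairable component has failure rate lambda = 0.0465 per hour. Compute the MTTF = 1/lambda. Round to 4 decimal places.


lambda = 0.0465
MTTF = 1 / 0.0465
MTTF = 21.5054

21.5054


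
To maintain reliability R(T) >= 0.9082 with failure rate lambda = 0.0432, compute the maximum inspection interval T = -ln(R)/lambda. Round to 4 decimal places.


R_target = 0.9082
lambda = 0.0432
-ln(0.9082) = 0.0963
T = 0.0963 / 0.0432
T = 2.229

2.229


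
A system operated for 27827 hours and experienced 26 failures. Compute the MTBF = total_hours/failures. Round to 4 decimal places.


total_hours = 27827
failures = 26
MTBF = 27827 / 26
MTBF = 1070.2692

1070.2692


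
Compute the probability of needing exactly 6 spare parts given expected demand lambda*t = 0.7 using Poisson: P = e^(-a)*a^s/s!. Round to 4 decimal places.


a = 0.7, s = 6
e^(-a) = e^(-0.7) = 0.4966
a^s = 0.7^6 = 0.1176
s! = 720
P = 0.4966 * 0.1176 / 720
P = 0.0001

0.0001


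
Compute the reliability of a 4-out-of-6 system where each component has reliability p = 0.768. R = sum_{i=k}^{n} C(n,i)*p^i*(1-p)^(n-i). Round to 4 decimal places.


k = 4, n = 6, p = 0.768
i=4: C(6,4)=15 * 0.768^4 * 0.232^2 = 0.2809
i=5: C(6,5)=6 * 0.768^5 * 0.232^1 = 0.3719
i=6: C(6,6)=1 * 0.768^6 * 0.232^0 = 0.2052
R = sum of terms = 0.858

0.858


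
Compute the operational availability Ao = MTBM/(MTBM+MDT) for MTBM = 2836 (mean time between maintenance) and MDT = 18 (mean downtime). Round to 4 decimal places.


MTBM = 2836
MDT = 18
MTBM + MDT = 2854
Ao = 2836 / 2854
Ao = 0.9937

0.9937


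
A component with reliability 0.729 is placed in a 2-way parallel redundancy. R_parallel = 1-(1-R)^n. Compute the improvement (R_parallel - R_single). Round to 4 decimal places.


R_single = 0.729, n = 2
1 - R_single = 0.271
(1 - R_single)^n = 0.271^2 = 0.0734
R_parallel = 1 - 0.0734 = 0.9266
Improvement = 0.9266 - 0.729
Improvement = 0.1976

0.1976


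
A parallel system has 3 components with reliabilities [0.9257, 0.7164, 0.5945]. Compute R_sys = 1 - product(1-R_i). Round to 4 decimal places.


Components: [0.9257, 0.7164, 0.5945]
(1 - 0.9257) = 0.0743, running product = 0.0743
(1 - 0.7164) = 0.2836, running product = 0.0211
(1 - 0.5945) = 0.4055, running product = 0.0085
Product of (1-R_i) = 0.0085
R_sys = 1 - 0.0085 = 0.9915

0.9915


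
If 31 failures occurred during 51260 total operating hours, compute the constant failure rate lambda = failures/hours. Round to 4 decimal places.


failures = 31
total_hours = 51260
lambda = 31 / 51260
lambda = 0.0006

0.0006


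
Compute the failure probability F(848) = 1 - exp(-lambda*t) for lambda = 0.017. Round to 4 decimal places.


lambda = 0.017, t = 848
lambda * t = 14.416
exp(-14.416) = 0.0
F(t) = 1 - 0.0
F(t) = 1.0

1.0


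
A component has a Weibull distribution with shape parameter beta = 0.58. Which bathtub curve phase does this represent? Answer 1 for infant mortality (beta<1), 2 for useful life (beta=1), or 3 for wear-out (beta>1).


beta = 0.58
Compare beta to 1:
beta < 1 => infant mortality (phase 1)
beta = 1 => useful life (phase 2)
beta > 1 => wear-out (phase 3)
Since beta = 0.58, this is infant mortality (decreasing failure rate)
Phase = 1

1


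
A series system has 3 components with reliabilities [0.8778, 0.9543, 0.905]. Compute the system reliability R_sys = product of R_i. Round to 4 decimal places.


Components: [0.8778, 0.9543, 0.905]
After component 1 (R=0.8778): product = 0.8778
After component 2 (R=0.9543): product = 0.8377
After component 3 (R=0.905): product = 0.7581
R_sys = 0.7581

0.7581


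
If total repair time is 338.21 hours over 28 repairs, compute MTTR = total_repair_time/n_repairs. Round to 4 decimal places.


total_repair_time = 338.21
n_repairs = 28
MTTR = 338.21 / 28
MTTR = 12.0789

12.0789


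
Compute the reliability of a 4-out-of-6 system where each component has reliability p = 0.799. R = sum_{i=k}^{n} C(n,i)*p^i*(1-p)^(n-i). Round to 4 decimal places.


k = 4, n = 6, p = 0.799
i=4: C(6,4)=15 * 0.799^4 * 0.201^2 = 0.247
i=5: C(6,5)=6 * 0.799^5 * 0.201^1 = 0.3927
i=6: C(6,6)=1 * 0.799^6 * 0.201^0 = 0.2602
R = sum of terms = 0.8999

0.8999


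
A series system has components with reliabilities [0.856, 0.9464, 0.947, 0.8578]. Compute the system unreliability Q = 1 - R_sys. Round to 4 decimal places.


Components: [0.856, 0.9464, 0.947, 0.8578]
After component 1: product = 0.856
After component 2: product = 0.8101
After component 3: product = 0.7672
After component 4: product = 0.6581
R_sys = 0.6581
Q = 1 - 0.6581 = 0.3419

0.3419


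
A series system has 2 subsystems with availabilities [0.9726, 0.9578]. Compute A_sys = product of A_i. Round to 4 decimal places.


Subsystems: [0.9726, 0.9578]
After subsystem 1 (A=0.9726): product = 0.9726
After subsystem 2 (A=0.9578): product = 0.9316
A_sys = 0.9316

0.9316


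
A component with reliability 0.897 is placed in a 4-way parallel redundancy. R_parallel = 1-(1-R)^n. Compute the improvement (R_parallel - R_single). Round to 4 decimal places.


R_single = 0.897, n = 4
1 - R_single = 0.103
(1 - R_single)^n = 0.103^4 = 0.0001
R_parallel = 1 - 0.0001 = 0.9999
Improvement = 0.9999 - 0.897
Improvement = 0.1029

0.1029


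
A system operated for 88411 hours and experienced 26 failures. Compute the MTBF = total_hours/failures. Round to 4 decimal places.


total_hours = 88411
failures = 26
MTBF = 88411 / 26
MTBF = 3400.4231

3400.4231


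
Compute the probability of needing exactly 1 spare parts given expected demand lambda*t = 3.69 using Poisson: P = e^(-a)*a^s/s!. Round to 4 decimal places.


a = 3.69, s = 1
e^(-a) = e^(-3.69) = 0.025
a^s = 3.69^1 = 3.69
s! = 1
P = 0.025 * 3.69 / 1
P = 0.0921

0.0921


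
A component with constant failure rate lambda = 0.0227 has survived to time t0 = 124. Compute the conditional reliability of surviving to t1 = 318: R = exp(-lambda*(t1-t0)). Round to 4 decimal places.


lambda = 0.0227
t0 = 124, t1 = 318
t1 - t0 = 194
lambda * (t1-t0) = 0.0227 * 194 = 4.4038
R = exp(-4.4038)
R = 0.0122

0.0122


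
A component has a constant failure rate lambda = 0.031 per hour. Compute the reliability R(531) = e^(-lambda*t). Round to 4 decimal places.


lambda = 0.031
t = 531
lambda * t = 16.461
R(t) = e^(-16.461)
R(t) = 0.0

0.0


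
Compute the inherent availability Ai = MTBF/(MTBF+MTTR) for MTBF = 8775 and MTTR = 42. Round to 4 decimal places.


MTBF = 8775
MTTR = 42
MTBF + MTTR = 8817
Ai = 8775 / 8817
Ai = 0.9952

0.9952


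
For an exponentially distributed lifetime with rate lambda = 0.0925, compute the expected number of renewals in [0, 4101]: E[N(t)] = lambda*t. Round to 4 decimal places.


lambda = 0.0925
t = 4101
E[N(t)] = lambda * t
E[N(t)] = 0.0925 * 4101
E[N(t)] = 379.3425

379.3425


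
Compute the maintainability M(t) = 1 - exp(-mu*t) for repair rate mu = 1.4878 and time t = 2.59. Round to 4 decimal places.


mu = 1.4878, t = 2.59
mu * t = 1.4878 * 2.59 = 3.8534
exp(-3.8534) = 0.0212
M(t) = 1 - 0.0212
M(t) = 0.9788

0.9788


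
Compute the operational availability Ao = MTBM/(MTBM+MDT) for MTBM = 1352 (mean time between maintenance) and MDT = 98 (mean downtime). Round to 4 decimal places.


MTBM = 1352
MDT = 98
MTBM + MDT = 1450
Ao = 1352 / 1450
Ao = 0.9324

0.9324


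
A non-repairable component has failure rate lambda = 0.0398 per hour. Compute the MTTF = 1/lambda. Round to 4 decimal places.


lambda = 0.0398
MTTF = 1 / 0.0398
MTTF = 25.1256

25.1256


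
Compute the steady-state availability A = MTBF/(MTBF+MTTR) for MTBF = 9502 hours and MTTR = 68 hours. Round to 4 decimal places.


MTBF = 9502
MTTR = 68
MTBF + MTTR = 9570
A = 9502 / 9570
A = 0.9929

0.9929


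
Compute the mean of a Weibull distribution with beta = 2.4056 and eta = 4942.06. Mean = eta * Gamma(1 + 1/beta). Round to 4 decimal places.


beta = 2.4056, eta = 4942.06
1/beta = 0.4157
1 + 1/beta = 1.4157
Gamma(1.4157) = 0.8865
Mean = 4942.06 * 0.8865
Mean = 4381.2387

4381.2387


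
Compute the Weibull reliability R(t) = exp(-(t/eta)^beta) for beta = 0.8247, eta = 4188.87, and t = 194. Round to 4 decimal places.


beta = 0.8247, eta = 4188.87, t = 194
t/eta = 194 / 4188.87 = 0.0463
(t/eta)^beta = 0.0463^0.8247 = 0.0794
R(t) = exp(-0.0794)
R(t) = 0.9237

0.9237


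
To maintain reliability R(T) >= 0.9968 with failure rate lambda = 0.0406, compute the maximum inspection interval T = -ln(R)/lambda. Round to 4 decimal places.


R_target = 0.9968
lambda = 0.0406
-ln(0.9968) = 0.0032
T = 0.0032 / 0.0406
T = 0.0789

0.0789


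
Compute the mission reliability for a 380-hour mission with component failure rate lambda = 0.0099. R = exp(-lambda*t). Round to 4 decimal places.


lambda = 0.0099
mission_time = 380
lambda * t = 0.0099 * 380 = 3.762
R = exp(-3.762)
R = 0.0232

0.0232


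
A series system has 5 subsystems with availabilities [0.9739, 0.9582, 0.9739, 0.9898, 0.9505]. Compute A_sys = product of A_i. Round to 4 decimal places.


Subsystems: [0.9739, 0.9582, 0.9739, 0.9898, 0.9505]
After subsystem 1 (A=0.9739): product = 0.9739
After subsystem 2 (A=0.9582): product = 0.9332
After subsystem 3 (A=0.9739): product = 0.9088
After subsystem 4 (A=0.9898): product = 0.8996
After subsystem 5 (A=0.9505): product = 0.855
A_sys = 0.855

0.855


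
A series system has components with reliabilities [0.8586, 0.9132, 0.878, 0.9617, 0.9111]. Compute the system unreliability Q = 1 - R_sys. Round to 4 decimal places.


Components: [0.8586, 0.9132, 0.878, 0.9617, 0.9111]
After component 1: product = 0.8586
After component 2: product = 0.7841
After component 3: product = 0.6884
After component 4: product = 0.6621
After component 5: product = 0.6032
R_sys = 0.6032
Q = 1 - 0.6032 = 0.3968

0.3968


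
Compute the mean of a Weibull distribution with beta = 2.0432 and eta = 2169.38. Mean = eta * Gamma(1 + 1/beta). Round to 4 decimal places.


beta = 2.0432, eta = 2169.38
1/beta = 0.4894
1 + 1/beta = 1.4894
Gamma(1.4894) = 0.8859
Mean = 2169.38 * 0.8859
Mean = 1921.9222

1921.9222


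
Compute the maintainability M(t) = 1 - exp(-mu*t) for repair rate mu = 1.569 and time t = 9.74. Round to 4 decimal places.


mu = 1.569, t = 9.74
mu * t = 1.569 * 9.74 = 15.2821
exp(-15.2821) = 0.0
M(t) = 1 - 0.0
M(t) = 1.0

1.0


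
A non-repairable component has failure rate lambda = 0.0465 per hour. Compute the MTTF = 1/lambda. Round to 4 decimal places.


lambda = 0.0465
MTTF = 1 / 0.0465
MTTF = 21.5054

21.5054


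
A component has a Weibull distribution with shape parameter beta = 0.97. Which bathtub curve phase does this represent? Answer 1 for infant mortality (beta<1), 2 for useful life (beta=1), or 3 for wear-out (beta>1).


beta = 0.97
Compare beta to 1:
beta < 1 => infant mortality (phase 1)
beta = 1 => useful life (phase 2)
beta > 1 => wear-out (phase 3)
Since beta = 0.97, this is infant mortality (decreasing failure rate)
Phase = 1

1


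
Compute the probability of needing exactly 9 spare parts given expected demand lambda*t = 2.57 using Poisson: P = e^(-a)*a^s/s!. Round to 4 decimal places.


a = 2.57, s = 9
e^(-a) = e^(-2.57) = 0.0765
a^s = 2.57^9 = 4891.005
s! = 362880
P = 0.0765 * 4891.005 / 362880
P = 0.001

0.001


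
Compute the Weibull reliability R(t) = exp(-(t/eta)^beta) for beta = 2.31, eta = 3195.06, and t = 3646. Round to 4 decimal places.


beta = 2.31, eta = 3195.06, t = 3646
t/eta = 3646 / 3195.06 = 1.1411
(t/eta)^beta = 1.1411^2.31 = 1.3566
R(t) = exp(-1.3566)
R(t) = 0.2575

0.2575


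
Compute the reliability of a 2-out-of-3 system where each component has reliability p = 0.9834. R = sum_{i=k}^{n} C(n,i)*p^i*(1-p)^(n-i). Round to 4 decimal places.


k = 2, n = 3, p = 0.9834
i=2: C(3,2)=3 * 0.9834^2 * 0.0166^1 = 0.0482
i=3: C(3,3)=1 * 0.9834^3 * 0.0166^0 = 0.951
R = sum of terms = 0.9992

0.9992


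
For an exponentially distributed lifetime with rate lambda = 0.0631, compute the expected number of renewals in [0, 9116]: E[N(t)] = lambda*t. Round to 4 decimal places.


lambda = 0.0631
t = 9116
E[N(t)] = lambda * t
E[N(t)] = 0.0631 * 9116
E[N(t)] = 575.2196

575.2196


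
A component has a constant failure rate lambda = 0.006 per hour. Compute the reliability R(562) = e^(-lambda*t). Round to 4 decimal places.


lambda = 0.006
t = 562
lambda * t = 3.372
R(t) = e^(-3.372)
R(t) = 0.0343

0.0343


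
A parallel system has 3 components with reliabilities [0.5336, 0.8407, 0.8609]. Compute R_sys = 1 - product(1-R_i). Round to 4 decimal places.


Components: [0.5336, 0.8407, 0.8609]
(1 - 0.5336) = 0.4664, running product = 0.4664
(1 - 0.8407) = 0.1593, running product = 0.0743
(1 - 0.8609) = 0.1391, running product = 0.0103
Product of (1-R_i) = 0.0103
R_sys = 1 - 0.0103 = 0.9897

0.9897


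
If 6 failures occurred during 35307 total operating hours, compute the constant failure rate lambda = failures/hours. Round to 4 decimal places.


failures = 6
total_hours = 35307
lambda = 6 / 35307
lambda = 0.0002

0.0002


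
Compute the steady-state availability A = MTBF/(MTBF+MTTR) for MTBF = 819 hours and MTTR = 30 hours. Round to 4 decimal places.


MTBF = 819
MTTR = 30
MTBF + MTTR = 849
A = 819 / 849
A = 0.9647

0.9647


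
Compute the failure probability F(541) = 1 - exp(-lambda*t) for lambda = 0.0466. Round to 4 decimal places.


lambda = 0.0466, t = 541
lambda * t = 25.2106
exp(-25.2106) = 0.0
F(t) = 1 - 0.0
F(t) = 1.0

1.0


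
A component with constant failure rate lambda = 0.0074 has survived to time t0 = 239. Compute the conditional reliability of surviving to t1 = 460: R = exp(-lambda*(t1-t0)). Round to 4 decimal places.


lambda = 0.0074
t0 = 239, t1 = 460
t1 - t0 = 221
lambda * (t1-t0) = 0.0074 * 221 = 1.6354
R = exp(-1.6354)
R = 0.1949

0.1949


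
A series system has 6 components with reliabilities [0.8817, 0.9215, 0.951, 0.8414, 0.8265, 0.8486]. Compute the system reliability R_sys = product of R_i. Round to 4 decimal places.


Components: [0.8817, 0.9215, 0.951, 0.8414, 0.8265, 0.8486]
After component 1 (R=0.8817): product = 0.8817
After component 2 (R=0.9215): product = 0.8125
After component 3 (R=0.951): product = 0.7727
After component 4 (R=0.8414): product = 0.6501
After component 5 (R=0.8265): product = 0.5373
After component 6 (R=0.8486): product = 0.456
R_sys = 0.456

0.456


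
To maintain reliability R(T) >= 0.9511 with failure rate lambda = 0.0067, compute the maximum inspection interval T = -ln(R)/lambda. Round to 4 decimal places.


R_target = 0.9511
lambda = 0.0067
-ln(0.9511) = 0.0501
T = 0.0501 / 0.0067
T = 7.483

7.483


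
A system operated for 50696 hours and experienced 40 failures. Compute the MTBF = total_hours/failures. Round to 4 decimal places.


total_hours = 50696
failures = 40
MTBF = 50696 / 40
MTBF = 1267.4

1267.4


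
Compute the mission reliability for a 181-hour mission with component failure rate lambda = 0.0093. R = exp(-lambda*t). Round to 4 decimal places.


lambda = 0.0093
mission_time = 181
lambda * t = 0.0093 * 181 = 1.6833
R = exp(-1.6833)
R = 0.1858

0.1858


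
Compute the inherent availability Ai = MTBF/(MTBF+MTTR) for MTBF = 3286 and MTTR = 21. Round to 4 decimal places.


MTBF = 3286
MTTR = 21
MTBF + MTTR = 3307
Ai = 3286 / 3307
Ai = 0.9936

0.9936


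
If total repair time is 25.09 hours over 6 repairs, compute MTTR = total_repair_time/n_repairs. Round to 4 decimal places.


total_repair_time = 25.09
n_repairs = 6
MTTR = 25.09 / 6
MTTR = 4.1817

4.1817


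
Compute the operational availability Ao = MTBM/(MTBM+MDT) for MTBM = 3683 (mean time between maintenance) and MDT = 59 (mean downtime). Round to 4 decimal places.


MTBM = 3683
MDT = 59
MTBM + MDT = 3742
Ao = 3683 / 3742
Ao = 0.9842

0.9842


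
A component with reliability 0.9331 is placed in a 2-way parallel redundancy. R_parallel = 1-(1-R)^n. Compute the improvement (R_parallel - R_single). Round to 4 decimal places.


R_single = 0.9331, n = 2
1 - R_single = 0.0669
(1 - R_single)^n = 0.0669^2 = 0.0045
R_parallel = 1 - 0.0045 = 0.9955
Improvement = 0.9955 - 0.9331
Improvement = 0.0624

0.0624


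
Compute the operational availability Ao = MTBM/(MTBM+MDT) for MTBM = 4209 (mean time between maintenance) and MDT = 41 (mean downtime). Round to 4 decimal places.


MTBM = 4209
MDT = 41
MTBM + MDT = 4250
Ao = 4209 / 4250
Ao = 0.9904

0.9904


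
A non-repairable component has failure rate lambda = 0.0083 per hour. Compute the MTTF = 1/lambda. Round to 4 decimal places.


lambda = 0.0083
MTTF = 1 / 0.0083
MTTF = 120.4819

120.4819


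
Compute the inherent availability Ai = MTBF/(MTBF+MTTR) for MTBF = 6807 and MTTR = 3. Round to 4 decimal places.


MTBF = 6807
MTTR = 3
MTBF + MTTR = 6810
Ai = 6807 / 6810
Ai = 0.9996

0.9996


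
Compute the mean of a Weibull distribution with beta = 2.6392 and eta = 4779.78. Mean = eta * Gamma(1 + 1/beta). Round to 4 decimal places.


beta = 2.6392, eta = 4779.78
1/beta = 0.3789
1 + 1/beta = 1.3789
Gamma(1.3789) = 0.8886
Mean = 4779.78 * 0.8886
Mean = 4247.3974

4247.3974


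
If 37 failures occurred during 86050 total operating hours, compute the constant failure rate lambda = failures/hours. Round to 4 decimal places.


failures = 37
total_hours = 86050
lambda = 37 / 86050
lambda = 0.0004

0.0004


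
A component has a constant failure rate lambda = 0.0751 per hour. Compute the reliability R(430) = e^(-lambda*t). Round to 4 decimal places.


lambda = 0.0751
t = 430
lambda * t = 32.293
R(t) = e^(-32.293)
R(t) = 0.0

0.0


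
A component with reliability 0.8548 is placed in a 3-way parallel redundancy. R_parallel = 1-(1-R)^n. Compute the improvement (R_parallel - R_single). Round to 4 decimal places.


R_single = 0.8548, n = 3
1 - R_single = 0.1452
(1 - R_single)^n = 0.1452^3 = 0.0031
R_parallel = 1 - 0.0031 = 0.9969
Improvement = 0.9969 - 0.8548
Improvement = 0.1421

0.1421


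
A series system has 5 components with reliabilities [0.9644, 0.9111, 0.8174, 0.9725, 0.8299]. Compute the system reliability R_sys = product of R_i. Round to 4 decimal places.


Components: [0.9644, 0.9111, 0.8174, 0.9725, 0.8299]
After component 1 (R=0.9644): product = 0.9644
After component 2 (R=0.9111): product = 0.8787
After component 3 (R=0.8174): product = 0.7182
After component 4 (R=0.9725): product = 0.6985
After component 5 (R=0.8299): product = 0.5797
R_sys = 0.5797

0.5797


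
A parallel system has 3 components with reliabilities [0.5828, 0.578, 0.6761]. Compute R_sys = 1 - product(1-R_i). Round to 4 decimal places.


Components: [0.5828, 0.578, 0.6761]
(1 - 0.5828) = 0.4172, running product = 0.4172
(1 - 0.578) = 0.422, running product = 0.1761
(1 - 0.6761) = 0.3239, running product = 0.057
Product of (1-R_i) = 0.057
R_sys = 1 - 0.057 = 0.943

0.943


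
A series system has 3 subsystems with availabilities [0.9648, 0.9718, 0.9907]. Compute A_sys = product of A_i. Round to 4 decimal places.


Subsystems: [0.9648, 0.9718, 0.9907]
After subsystem 1 (A=0.9648): product = 0.9648
After subsystem 2 (A=0.9718): product = 0.9376
After subsystem 3 (A=0.9907): product = 0.9289
A_sys = 0.9289

0.9289


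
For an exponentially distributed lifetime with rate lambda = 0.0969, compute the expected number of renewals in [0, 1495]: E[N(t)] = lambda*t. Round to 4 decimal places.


lambda = 0.0969
t = 1495
E[N(t)] = lambda * t
E[N(t)] = 0.0969 * 1495
E[N(t)] = 144.8655

144.8655


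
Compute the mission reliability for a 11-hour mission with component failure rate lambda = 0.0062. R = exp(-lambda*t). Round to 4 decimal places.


lambda = 0.0062
mission_time = 11
lambda * t = 0.0062 * 11 = 0.0682
R = exp(-0.0682)
R = 0.9341

0.9341


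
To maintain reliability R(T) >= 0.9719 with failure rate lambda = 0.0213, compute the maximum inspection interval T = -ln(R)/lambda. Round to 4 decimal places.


R_target = 0.9719
lambda = 0.0213
-ln(0.9719) = 0.0285
T = 0.0285 / 0.0213
T = 1.3381

1.3381


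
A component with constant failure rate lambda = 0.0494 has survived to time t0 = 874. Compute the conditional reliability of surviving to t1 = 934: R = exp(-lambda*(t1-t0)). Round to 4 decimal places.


lambda = 0.0494
t0 = 874, t1 = 934
t1 - t0 = 60
lambda * (t1-t0) = 0.0494 * 60 = 2.964
R = exp(-2.964)
R = 0.0516

0.0516


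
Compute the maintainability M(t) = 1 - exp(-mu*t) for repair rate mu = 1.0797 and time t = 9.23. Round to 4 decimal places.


mu = 1.0797, t = 9.23
mu * t = 1.0797 * 9.23 = 9.9656
exp(-9.9656) = 0.0
M(t) = 1 - 0.0
M(t) = 1.0

1.0


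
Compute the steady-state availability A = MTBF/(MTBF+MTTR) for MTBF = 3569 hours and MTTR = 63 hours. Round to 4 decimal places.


MTBF = 3569
MTTR = 63
MTBF + MTTR = 3632
A = 3569 / 3632
A = 0.9827

0.9827


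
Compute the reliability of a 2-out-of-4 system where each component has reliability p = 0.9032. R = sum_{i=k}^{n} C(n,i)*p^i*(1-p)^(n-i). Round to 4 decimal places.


k = 2, n = 4, p = 0.9032
i=2: C(4,2)=6 * 0.9032^2 * 0.0968^2 = 0.0459
i=3: C(4,3)=4 * 0.9032^3 * 0.0968^1 = 0.2853
i=4: C(4,4)=1 * 0.9032^4 * 0.0968^0 = 0.6655
R = sum of terms = 0.9966

0.9966


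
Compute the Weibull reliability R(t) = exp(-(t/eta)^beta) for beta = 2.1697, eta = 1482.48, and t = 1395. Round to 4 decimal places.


beta = 2.1697, eta = 1482.48, t = 1395
t/eta = 1395 / 1482.48 = 0.941
(t/eta)^beta = 0.941^2.1697 = 0.8764
R(t) = exp(-0.8764)
R(t) = 0.4163

0.4163


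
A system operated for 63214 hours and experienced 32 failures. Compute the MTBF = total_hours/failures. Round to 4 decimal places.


total_hours = 63214
failures = 32
MTBF = 63214 / 32
MTBF = 1975.4375

1975.4375


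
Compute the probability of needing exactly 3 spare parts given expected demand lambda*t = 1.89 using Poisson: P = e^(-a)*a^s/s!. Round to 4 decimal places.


a = 1.89, s = 3
e^(-a) = e^(-1.89) = 0.1511
a^s = 1.89^3 = 6.7513
s! = 6
P = 0.1511 * 6.7513 / 6
P = 0.17

0.17


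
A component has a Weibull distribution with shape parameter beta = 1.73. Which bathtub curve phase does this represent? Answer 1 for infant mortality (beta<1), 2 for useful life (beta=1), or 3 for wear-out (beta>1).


beta = 1.73
Compare beta to 1:
beta < 1 => infant mortality (phase 1)
beta = 1 => useful life (phase 2)
beta > 1 => wear-out (phase 3)
Since beta = 1.73, this is wear-out (increasing failure rate)
Phase = 3

3


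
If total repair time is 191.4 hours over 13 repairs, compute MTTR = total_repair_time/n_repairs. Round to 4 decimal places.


total_repair_time = 191.4
n_repairs = 13
MTTR = 191.4 / 13
MTTR = 14.7231

14.7231


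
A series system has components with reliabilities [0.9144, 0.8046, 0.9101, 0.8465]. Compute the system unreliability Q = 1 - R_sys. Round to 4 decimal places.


Components: [0.9144, 0.8046, 0.9101, 0.8465]
After component 1: product = 0.9144
After component 2: product = 0.7357
After component 3: product = 0.6696
After component 4: product = 0.5668
R_sys = 0.5668
Q = 1 - 0.5668 = 0.4332

0.4332


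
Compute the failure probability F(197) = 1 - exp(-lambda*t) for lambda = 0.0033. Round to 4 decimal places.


lambda = 0.0033, t = 197
lambda * t = 0.6501
exp(-0.6501) = 0.522
F(t) = 1 - 0.522
F(t) = 0.478

0.478


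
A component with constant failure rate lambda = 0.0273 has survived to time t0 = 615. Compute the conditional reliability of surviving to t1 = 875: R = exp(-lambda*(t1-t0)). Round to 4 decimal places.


lambda = 0.0273
t0 = 615, t1 = 875
t1 - t0 = 260
lambda * (t1-t0) = 0.0273 * 260 = 7.098
R = exp(-7.098)
R = 0.0008

0.0008


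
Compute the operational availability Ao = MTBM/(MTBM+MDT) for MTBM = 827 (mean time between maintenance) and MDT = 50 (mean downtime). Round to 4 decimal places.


MTBM = 827
MDT = 50
MTBM + MDT = 877
Ao = 827 / 877
Ao = 0.943

0.943


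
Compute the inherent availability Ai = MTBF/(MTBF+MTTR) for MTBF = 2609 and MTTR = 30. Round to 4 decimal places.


MTBF = 2609
MTTR = 30
MTBF + MTTR = 2639
Ai = 2609 / 2639
Ai = 0.9886

0.9886


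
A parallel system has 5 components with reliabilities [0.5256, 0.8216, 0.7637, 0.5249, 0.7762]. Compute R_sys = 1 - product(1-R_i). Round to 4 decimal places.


Components: [0.5256, 0.8216, 0.7637, 0.5249, 0.7762]
(1 - 0.5256) = 0.4744, running product = 0.4744
(1 - 0.8216) = 0.1784, running product = 0.0846
(1 - 0.7637) = 0.2363, running product = 0.02
(1 - 0.5249) = 0.4751, running product = 0.0095
(1 - 0.7762) = 0.2238, running product = 0.0021
Product of (1-R_i) = 0.0021
R_sys = 1 - 0.0021 = 0.9979

0.9979


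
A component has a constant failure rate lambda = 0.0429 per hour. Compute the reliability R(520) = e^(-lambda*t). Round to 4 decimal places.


lambda = 0.0429
t = 520
lambda * t = 22.308
R(t) = e^(-22.308)
R(t) = 0.0

0.0


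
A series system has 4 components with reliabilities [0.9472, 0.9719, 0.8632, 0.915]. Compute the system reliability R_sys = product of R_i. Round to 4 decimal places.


Components: [0.9472, 0.9719, 0.8632, 0.915]
After component 1 (R=0.9472): product = 0.9472
After component 2 (R=0.9719): product = 0.9206
After component 3 (R=0.8632): product = 0.7946
After component 4 (R=0.915): product = 0.7271
R_sys = 0.7271

0.7271


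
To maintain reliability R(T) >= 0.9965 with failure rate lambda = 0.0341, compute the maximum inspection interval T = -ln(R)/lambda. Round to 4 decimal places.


R_target = 0.9965
lambda = 0.0341
-ln(0.9965) = 0.0035
T = 0.0035 / 0.0341
T = 0.1028

0.1028


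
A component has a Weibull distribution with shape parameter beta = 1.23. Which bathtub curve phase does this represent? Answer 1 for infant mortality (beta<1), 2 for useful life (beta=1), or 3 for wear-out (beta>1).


beta = 1.23
Compare beta to 1:
beta < 1 => infant mortality (phase 1)
beta = 1 => useful life (phase 2)
beta > 1 => wear-out (phase 3)
Since beta = 1.23, this is wear-out (increasing failure rate)
Phase = 3

3


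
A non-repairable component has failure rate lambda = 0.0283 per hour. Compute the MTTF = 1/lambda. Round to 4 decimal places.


lambda = 0.0283
MTTF = 1 / 0.0283
MTTF = 35.3357

35.3357


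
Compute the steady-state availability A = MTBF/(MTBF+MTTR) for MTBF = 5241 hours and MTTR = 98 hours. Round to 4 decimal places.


MTBF = 5241
MTTR = 98
MTBF + MTTR = 5339
A = 5241 / 5339
A = 0.9816

0.9816


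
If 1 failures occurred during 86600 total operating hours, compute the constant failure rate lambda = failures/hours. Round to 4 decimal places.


failures = 1
total_hours = 86600
lambda = 1 / 86600
lambda = 0.0

0.0


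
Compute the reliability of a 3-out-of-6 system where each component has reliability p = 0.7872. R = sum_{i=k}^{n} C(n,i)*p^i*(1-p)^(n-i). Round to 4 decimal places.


k = 3, n = 6, p = 0.7872
i=3: C(6,3)=20 * 0.7872^3 * 0.2128^3 = 0.094
i=4: C(6,4)=15 * 0.7872^4 * 0.2128^2 = 0.2608
i=5: C(6,5)=6 * 0.7872^5 * 0.2128^1 = 0.386
i=6: C(6,6)=1 * 0.7872^6 * 0.2128^0 = 0.238
R = sum of terms = 0.9788

0.9788


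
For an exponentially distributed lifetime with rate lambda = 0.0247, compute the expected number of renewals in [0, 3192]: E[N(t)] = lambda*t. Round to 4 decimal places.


lambda = 0.0247
t = 3192
E[N(t)] = lambda * t
E[N(t)] = 0.0247 * 3192
E[N(t)] = 78.8424

78.8424
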